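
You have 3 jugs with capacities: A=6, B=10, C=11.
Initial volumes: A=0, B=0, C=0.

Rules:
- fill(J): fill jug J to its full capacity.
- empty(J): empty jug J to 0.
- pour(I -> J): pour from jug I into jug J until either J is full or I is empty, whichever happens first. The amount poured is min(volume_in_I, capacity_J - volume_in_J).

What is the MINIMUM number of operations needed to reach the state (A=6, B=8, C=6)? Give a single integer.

BFS from (A=0, B=0, C=0). One shortest path:
  1. fill(B) -> (A=0 B=10 C=0)
  2. pour(B -> A) -> (A=6 B=4 C=0)
  3. pour(A -> C) -> (A=0 B=4 C=6)
  4. pour(B -> A) -> (A=4 B=0 C=6)
  5. fill(B) -> (A=4 B=10 C=6)
  6. pour(B -> A) -> (A=6 B=8 C=6)
Reached target in 6 moves.

Answer: 6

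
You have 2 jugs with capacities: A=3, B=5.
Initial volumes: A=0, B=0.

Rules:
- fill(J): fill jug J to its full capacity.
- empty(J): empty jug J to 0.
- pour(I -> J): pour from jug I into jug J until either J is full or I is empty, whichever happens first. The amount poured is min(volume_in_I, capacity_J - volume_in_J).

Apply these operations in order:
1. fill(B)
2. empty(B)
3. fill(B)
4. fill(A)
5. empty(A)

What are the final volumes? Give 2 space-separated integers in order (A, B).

Answer: 0 5

Derivation:
Step 1: fill(B) -> (A=0 B=5)
Step 2: empty(B) -> (A=0 B=0)
Step 3: fill(B) -> (A=0 B=5)
Step 4: fill(A) -> (A=3 B=5)
Step 5: empty(A) -> (A=0 B=5)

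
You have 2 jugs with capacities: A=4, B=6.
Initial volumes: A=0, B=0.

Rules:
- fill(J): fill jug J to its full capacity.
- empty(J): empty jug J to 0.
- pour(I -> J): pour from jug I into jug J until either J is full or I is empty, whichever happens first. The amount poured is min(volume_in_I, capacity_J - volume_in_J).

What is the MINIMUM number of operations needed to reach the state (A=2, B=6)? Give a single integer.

BFS from (A=0, B=0). One shortest path:
  1. fill(A) -> (A=4 B=0)
  2. pour(A -> B) -> (A=0 B=4)
  3. fill(A) -> (A=4 B=4)
  4. pour(A -> B) -> (A=2 B=6)
Reached target in 4 moves.

Answer: 4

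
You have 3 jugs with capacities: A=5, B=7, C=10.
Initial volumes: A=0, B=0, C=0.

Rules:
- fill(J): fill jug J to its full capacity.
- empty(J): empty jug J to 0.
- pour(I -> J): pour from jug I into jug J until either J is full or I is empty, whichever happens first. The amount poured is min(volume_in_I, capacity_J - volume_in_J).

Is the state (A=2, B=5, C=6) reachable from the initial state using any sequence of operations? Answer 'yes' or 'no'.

Answer: no

Derivation:
BFS explored all 312 reachable states.
Reachable set includes: (0,0,0), (0,0,1), (0,0,2), (0,0,3), (0,0,4), (0,0,5), (0,0,6), (0,0,7), (0,0,8), (0,0,9), (0,0,10), (0,1,0) ...
Target (A=2, B=5, C=6) not in reachable set → no.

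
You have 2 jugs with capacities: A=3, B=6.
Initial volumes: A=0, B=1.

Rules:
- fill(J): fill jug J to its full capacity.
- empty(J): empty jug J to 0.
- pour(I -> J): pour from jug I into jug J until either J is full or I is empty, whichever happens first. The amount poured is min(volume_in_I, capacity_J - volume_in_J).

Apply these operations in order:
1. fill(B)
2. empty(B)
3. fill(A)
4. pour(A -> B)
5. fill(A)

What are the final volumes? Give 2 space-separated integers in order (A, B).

Answer: 3 3

Derivation:
Step 1: fill(B) -> (A=0 B=6)
Step 2: empty(B) -> (A=0 B=0)
Step 3: fill(A) -> (A=3 B=0)
Step 4: pour(A -> B) -> (A=0 B=3)
Step 5: fill(A) -> (A=3 B=3)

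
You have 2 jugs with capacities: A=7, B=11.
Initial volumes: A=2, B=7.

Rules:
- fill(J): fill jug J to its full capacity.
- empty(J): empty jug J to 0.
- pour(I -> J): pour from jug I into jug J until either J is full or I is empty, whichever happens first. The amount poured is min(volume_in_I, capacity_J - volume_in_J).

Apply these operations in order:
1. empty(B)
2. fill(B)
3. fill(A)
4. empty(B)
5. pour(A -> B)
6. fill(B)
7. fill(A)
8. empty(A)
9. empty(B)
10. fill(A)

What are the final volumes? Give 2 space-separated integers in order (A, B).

Answer: 7 0

Derivation:
Step 1: empty(B) -> (A=2 B=0)
Step 2: fill(B) -> (A=2 B=11)
Step 3: fill(A) -> (A=7 B=11)
Step 4: empty(B) -> (A=7 B=0)
Step 5: pour(A -> B) -> (A=0 B=7)
Step 6: fill(B) -> (A=0 B=11)
Step 7: fill(A) -> (A=7 B=11)
Step 8: empty(A) -> (A=0 B=11)
Step 9: empty(B) -> (A=0 B=0)
Step 10: fill(A) -> (A=7 B=0)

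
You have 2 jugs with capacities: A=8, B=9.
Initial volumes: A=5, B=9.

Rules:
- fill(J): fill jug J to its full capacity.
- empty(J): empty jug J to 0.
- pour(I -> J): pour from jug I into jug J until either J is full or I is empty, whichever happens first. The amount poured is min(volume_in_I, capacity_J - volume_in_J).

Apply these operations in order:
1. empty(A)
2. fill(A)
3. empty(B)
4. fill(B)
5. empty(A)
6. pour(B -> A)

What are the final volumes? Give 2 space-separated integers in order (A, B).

Answer: 8 1

Derivation:
Step 1: empty(A) -> (A=0 B=9)
Step 2: fill(A) -> (A=8 B=9)
Step 3: empty(B) -> (A=8 B=0)
Step 4: fill(B) -> (A=8 B=9)
Step 5: empty(A) -> (A=0 B=9)
Step 6: pour(B -> A) -> (A=8 B=1)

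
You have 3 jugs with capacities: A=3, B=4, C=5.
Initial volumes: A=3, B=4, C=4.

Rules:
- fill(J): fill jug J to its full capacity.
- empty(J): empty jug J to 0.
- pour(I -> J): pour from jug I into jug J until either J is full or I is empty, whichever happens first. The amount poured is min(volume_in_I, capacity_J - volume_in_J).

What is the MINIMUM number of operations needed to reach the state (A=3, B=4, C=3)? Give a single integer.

BFS from (A=3, B=4, C=4). One shortest path:
  1. empty(C) -> (A=3 B=4 C=0)
  2. pour(A -> C) -> (A=0 B=4 C=3)
  3. fill(A) -> (A=3 B=4 C=3)
Reached target in 3 moves.

Answer: 3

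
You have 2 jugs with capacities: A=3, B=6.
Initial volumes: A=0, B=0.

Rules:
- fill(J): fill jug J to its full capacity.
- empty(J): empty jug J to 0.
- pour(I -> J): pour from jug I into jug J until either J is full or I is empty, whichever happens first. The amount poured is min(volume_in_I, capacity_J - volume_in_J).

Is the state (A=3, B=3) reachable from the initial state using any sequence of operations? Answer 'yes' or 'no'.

Answer: yes

Derivation:
BFS from (A=0, B=0):
  1. fill(B) -> (A=0 B=6)
  2. pour(B -> A) -> (A=3 B=3)
Target reached → yes.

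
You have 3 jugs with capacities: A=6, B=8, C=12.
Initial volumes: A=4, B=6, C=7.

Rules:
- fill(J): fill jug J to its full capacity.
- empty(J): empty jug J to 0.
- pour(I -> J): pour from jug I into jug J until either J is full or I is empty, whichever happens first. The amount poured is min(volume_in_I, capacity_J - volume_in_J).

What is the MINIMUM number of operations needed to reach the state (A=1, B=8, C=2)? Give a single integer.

Answer: 5

Derivation:
BFS from (A=4, B=6, C=7). One shortest path:
  1. fill(A) -> (A=6 B=6 C=7)
  2. pour(A -> C) -> (A=1 B=6 C=12)
  3. pour(C -> B) -> (A=1 B=8 C=10)
  4. empty(B) -> (A=1 B=0 C=10)
  5. pour(C -> B) -> (A=1 B=8 C=2)
Reached target in 5 moves.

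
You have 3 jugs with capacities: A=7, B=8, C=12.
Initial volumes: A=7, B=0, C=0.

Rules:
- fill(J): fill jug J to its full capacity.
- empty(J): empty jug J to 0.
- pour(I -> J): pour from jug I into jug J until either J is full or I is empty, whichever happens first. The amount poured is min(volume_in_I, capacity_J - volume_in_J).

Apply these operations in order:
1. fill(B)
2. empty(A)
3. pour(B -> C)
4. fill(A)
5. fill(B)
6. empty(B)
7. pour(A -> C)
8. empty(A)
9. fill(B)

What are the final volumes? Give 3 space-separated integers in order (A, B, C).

Answer: 0 8 12

Derivation:
Step 1: fill(B) -> (A=7 B=8 C=0)
Step 2: empty(A) -> (A=0 B=8 C=0)
Step 3: pour(B -> C) -> (A=0 B=0 C=8)
Step 4: fill(A) -> (A=7 B=0 C=8)
Step 5: fill(B) -> (A=7 B=8 C=8)
Step 6: empty(B) -> (A=7 B=0 C=8)
Step 7: pour(A -> C) -> (A=3 B=0 C=12)
Step 8: empty(A) -> (A=0 B=0 C=12)
Step 9: fill(B) -> (A=0 B=8 C=12)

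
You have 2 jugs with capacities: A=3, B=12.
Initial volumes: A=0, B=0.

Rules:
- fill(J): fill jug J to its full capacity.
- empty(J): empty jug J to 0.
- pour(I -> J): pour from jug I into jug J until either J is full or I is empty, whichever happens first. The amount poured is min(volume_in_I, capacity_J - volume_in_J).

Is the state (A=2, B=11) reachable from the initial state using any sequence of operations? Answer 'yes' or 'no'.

Answer: no

Derivation:
BFS explored all 10 reachable states.
Reachable set includes: (0,0), (0,3), (0,6), (0,9), (0,12), (3,0), (3,3), (3,6), (3,9), (3,12)
Target (A=2, B=11) not in reachable set → no.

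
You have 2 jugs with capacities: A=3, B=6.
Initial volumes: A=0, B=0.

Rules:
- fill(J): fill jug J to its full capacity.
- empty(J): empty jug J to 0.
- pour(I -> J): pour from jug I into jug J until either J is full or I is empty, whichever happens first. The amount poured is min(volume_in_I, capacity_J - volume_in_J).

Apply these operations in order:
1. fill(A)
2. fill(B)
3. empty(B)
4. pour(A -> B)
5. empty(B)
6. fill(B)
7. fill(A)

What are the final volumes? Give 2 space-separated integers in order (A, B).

Answer: 3 6

Derivation:
Step 1: fill(A) -> (A=3 B=0)
Step 2: fill(B) -> (A=3 B=6)
Step 3: empty(B) -> (A=3 B=0)
Step 4: pour(A -> B) -> (A=0 B=3)
Step 5: empty(B) -> (A=0 B=0)
Step 6: fill(B) -> (A=0 B=6)
Step 7: fill(A) -> (A=3 B=6)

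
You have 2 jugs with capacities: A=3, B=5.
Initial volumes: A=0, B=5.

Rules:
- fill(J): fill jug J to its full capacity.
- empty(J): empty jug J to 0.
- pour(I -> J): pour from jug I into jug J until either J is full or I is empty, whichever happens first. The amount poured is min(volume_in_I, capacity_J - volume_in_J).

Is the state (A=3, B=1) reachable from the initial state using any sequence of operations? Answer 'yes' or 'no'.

BFS from (A=0, B=5):
  1. pour(B -> A) -> (A=3 B=2)
  2. empty(A) -> (A=0 B=2)
  3. pour(B -> A) -> (A=2 B=0)
  4. fill(B) -> (A=2 B=5)
  5. pour(B -> A) -> (A=3 B=4)
  6. empty(A) -> (A=0 B=4)
  7. pour(B -> A) -> (A=3 B=1)
Target reached → yes.

Answer: yes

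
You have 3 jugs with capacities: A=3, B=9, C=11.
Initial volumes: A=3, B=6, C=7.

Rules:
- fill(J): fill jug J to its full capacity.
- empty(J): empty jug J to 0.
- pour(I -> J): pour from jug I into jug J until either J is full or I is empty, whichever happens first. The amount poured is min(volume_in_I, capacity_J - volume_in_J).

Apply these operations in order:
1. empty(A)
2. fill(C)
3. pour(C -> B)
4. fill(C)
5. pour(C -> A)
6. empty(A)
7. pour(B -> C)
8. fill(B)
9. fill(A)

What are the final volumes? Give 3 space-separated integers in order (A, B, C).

Step 1: empty(A) -> (A=0 B=6 C=7)
Step 2: fill(C) -> (A=0 B=6 C=11)
Step 3: pour(C -> B) -> (A=0 B=9 C=8)
Step 4: fill(C) -> (A=0 B=9 C=11)
Step 5: pour(C -> A) -> (A=3 B=9 C=8)
Step 6: empty(A) -> (A=0 B=9 C=8)
Step 7: pour(B -> C) -> (A=0 B=6 C=11)
Step 8: fill(B) -> (A=0 B=9 C=11)
Step 9: fill(A) -> (A=3 B=9 C=11)

Answer: 3 9 11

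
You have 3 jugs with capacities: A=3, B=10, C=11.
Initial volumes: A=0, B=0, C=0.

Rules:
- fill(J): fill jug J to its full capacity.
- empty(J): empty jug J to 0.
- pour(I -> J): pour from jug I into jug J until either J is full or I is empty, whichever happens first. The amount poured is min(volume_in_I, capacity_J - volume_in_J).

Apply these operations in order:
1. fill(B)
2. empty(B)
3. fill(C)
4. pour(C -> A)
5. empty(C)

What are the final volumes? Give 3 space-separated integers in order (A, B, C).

Answer: 3 0 0

Derivation:
Step 1: fill(B) -> (A=0 B=10 C=0)
Step 2: empty(B) -> (A=0 B=0 C=0)
Step 3: fill(C) -> (A=0 B=0 C=11)
Step 4: pour(C -> A) -> (A=3 B=0 C=8)
Step 5: empty(C) -> (A=3 B=0 C=0)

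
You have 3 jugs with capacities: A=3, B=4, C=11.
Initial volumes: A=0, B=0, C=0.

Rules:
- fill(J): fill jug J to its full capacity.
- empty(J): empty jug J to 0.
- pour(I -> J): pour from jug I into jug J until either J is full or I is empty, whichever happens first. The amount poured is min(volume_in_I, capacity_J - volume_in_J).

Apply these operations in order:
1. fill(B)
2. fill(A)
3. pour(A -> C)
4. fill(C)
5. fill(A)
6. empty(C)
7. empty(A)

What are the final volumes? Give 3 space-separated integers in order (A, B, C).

Step 1: fill(B) -> (A=0 B=4 C=0)
Step 2: fill(A) -> (A=3 B=4 C=0)
Step 3: pour(A -> C) -> (A=0 B=4 C=3)
Step 4: fill(C) -> (A=0 B=4 C=11)
Step 5: fill(A) -> (A=3 B=4 C=11)
Step 6: empty(C) -> (A=3 B=4 C=0)
Step 7: empty(A) -> (A=0 B=4 C=0)

Answer: 0 4 0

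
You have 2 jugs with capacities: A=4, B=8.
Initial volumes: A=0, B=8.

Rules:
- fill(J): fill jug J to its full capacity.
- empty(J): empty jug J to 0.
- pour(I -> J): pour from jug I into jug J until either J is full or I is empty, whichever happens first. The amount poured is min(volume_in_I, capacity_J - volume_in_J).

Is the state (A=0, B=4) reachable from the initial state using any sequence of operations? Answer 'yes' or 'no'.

Answer: yes

Derivation:
BFS from (A=0, B=8):
  1. pour(B -> A) -> (A=4 B=4)
  2. empty(A) -> (A=0 B=4)
Target reached → yes.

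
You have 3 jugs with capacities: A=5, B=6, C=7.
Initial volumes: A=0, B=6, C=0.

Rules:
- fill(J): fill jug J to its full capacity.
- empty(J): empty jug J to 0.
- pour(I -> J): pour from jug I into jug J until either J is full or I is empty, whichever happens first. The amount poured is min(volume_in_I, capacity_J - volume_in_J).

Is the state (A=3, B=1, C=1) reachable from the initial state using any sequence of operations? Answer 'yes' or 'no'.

BFS explored all 216 reachable states.
Reachable set includes: (0,0,0), (0,0,1), (0,0,2), (0,0,3), (0,0,4), (0,0,5), (0,0,6), (0,0,7), (0,1,0), (0,1,1), (0,1,2), (0,1,3) ...
Target (A=3, B=1, C=1) not in reachable set → no.

Answer: no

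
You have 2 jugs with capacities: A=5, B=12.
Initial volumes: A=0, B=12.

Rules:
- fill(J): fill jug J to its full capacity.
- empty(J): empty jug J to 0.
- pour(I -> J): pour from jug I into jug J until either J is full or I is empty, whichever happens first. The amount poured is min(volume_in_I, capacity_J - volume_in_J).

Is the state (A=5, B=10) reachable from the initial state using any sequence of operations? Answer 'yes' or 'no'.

BFS from (A=0, B=12):
  1. fill(A) -> (A=5 B=12)
  2. empty(B) -> (A=5 B=0)
  3. pour(A -> B) -> (A=0 B=5)
  4. fill(A) -> (A=5 B=5)
  5. pour(A -> B) -> (A=0 B=10)
  6. fill(A) -> (A=5 B=10)
Target reached → yes.

Answer: yes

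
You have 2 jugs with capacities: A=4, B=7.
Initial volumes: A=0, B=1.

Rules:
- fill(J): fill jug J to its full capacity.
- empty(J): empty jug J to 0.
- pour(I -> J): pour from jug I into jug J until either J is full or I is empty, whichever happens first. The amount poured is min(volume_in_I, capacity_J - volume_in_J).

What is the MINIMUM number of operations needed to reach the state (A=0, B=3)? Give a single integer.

BFS from (A=0, B=1). One shortest path:
  1. fill(B) -> (A=0 B=7)
  2. pour(B -> A) -> (A=4 B=3)
  3. empty(A) -> (A=0 B=3)
Reached target in 3 moves.

Answer: 3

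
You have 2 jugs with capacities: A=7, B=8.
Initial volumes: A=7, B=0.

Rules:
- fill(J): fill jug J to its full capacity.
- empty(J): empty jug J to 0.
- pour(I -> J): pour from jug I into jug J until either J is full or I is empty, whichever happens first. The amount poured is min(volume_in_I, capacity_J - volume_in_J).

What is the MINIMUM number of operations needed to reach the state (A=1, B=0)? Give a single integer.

Answer: 5

Derivation:
BFS from (A=7, B=0). One shortest path:
  1. empty(A) -> (A=0 B=0)
  2. fill(B) -> (A=0 B=8)
  3. pour(B -> A) -> (A=7 B=1)
  4. empty(A) -> (A=0 B=1)
  5. pour(B -> A) -> (A=1 B=0)
Reached target in 5 moves.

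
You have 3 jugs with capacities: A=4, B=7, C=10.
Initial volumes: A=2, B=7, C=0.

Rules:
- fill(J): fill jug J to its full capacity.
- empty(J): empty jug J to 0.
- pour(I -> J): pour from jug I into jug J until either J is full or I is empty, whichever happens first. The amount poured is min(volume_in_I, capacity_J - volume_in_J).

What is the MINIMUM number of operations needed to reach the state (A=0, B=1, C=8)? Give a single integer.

BFS from (A=2, B=7, C=0). One shortest path:
  1. pour(B -> A) -> (A=4 B=5 C=0)
  2. pour(A -> C) -> (A=0 B=5 C=4)
  3. pour(B -> A) -> (A=4 B=1 C=4)
  4. pour(A -> C) -> (A=0 B=1 C=8)
Reached target in 4 moves.

Answer: 4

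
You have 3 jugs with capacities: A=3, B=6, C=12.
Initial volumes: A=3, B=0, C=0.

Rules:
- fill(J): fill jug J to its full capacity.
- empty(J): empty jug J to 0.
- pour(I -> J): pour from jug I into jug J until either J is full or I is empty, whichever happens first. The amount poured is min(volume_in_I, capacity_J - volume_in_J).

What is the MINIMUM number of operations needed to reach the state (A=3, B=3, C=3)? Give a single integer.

Answer: 3

Derivation:
BFS from (A=3, B=0, C=0). One shortest path:
  1. fill(B) -> (A=3 B=6 C=0)
  2. pour(A -> C) -> (A=0 B=6 C=3)
  3. pour(B -> A) -> (A=3 B=3 C=3)
Reached target in 3 moves.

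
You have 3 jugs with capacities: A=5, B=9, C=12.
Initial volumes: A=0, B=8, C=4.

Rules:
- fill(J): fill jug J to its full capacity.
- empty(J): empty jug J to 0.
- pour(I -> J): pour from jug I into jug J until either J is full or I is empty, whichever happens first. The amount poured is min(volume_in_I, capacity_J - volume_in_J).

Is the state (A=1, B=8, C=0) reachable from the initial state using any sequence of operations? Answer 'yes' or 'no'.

BFS from (A=0, B=8, C=4):
  1. pour(C -> A) -> (A=4 B=8 C=0)
  2. pour(B -> C) -> (A=4 B=0 C=8)
  3. fill(B) -> (A=4 B=9 C=8)
  4. pour(B -> A) -> (A=5 B=8 C=8)
  5. pour(A -> C) -> (A=1 B=8 C=12)
  6. empty(C) -> (A=1 B=8 C=0)
Target reached → yes.

Answer: yes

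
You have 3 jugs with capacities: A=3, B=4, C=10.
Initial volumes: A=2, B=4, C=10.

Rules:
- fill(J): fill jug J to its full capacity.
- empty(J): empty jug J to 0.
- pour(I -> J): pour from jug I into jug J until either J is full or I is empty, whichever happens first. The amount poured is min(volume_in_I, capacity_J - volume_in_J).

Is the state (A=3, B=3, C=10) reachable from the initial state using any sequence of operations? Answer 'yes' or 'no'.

Answer: yes

Derivation:
BFS from (A=2, B=4, C=10):
  1. pour(B -> A) -> (A=3 B=3 C=10)
Target reached → yes.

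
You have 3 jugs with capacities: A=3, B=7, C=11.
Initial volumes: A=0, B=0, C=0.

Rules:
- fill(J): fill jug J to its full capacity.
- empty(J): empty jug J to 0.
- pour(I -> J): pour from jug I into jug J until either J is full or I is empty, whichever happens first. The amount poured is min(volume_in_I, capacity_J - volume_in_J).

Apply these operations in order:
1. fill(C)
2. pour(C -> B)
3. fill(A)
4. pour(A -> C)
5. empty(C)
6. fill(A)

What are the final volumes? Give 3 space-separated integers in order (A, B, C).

Step 1: fill(C) -> (A=0 B=0 C=11)
Step 2: pour(C -> B) -> (A=0 B=7 C=4)
Step 3: fill(A) -> (A=3 B=7 C=4)
Step 4: pour(A -> C) -> (A=0 B=7 C=7)
Step 5: empty(C) -> (A=0 B=7 C=0)
Step 6: fill(A) -> (A=3 B=7 C=0)

Answer: 3 7 0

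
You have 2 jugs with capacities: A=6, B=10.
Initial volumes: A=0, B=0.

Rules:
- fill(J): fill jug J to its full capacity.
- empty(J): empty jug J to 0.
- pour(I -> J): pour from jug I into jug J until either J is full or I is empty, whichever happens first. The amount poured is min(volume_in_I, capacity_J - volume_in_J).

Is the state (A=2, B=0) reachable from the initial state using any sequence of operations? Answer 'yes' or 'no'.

BFS from (A=0, B=0):
  1. fill(A) -> (A=6 B=0)
  2. pour(A -> B) -> (A=0 B=6)
  3. fill(A) -> (A=6 B=6)
  4. pour(A -> B) -> (A=2 B=10)
  5. empty(B) -> (A=2 B=0)
Target reached → yes.

Answer: yes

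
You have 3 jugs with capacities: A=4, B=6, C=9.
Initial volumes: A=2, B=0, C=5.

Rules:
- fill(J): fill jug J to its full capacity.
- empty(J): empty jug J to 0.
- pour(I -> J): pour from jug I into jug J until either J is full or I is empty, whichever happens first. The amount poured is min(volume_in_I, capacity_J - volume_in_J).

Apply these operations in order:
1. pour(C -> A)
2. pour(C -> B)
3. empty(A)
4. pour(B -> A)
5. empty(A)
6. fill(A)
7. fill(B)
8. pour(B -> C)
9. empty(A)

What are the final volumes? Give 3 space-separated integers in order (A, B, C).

Step 1: pour(C -> A) -> (A=4 B=0 C=3)
Step 2: pour(C -> B) -> (A=4 B=3 C=0)
Step 3: empty(A) -> (A=0 B=3 C=0)
Step 4: pour(B -> A) -> (A=3 B=0 C=0)
Step 5: empty(A) -> (A=0 B=0 C=0)
Step 6: fill(A) -> (A=4 B=0 C=0)
Step 7: fill(B) -> (A=4 B=6 C=0)
Step 8: pour(B -> C) -> (A=4 B=0 C=6)
Step 9: empty(A) -> (A=0 B=0 C=6)

Answer: 0 0 6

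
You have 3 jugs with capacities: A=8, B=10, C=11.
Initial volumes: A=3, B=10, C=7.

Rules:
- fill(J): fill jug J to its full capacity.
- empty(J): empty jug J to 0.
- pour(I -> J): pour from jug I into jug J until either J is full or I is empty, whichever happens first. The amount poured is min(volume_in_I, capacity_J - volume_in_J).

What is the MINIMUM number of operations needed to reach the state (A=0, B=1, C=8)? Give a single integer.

Answer: 4

Derivation:
BFS from (A=3, B=10, C=7). One shortest path:
  1. pour(B -> A) -> (A=8 B=5 C=7)
  2. pour(B -> C) -> (A=8 B=1 C=11)
  3. empty(C) -> (A=8 B=1 C=0)
  4. pour(A -> C) -> (A=0 B=1 C=8)
Reached target in 4 moves.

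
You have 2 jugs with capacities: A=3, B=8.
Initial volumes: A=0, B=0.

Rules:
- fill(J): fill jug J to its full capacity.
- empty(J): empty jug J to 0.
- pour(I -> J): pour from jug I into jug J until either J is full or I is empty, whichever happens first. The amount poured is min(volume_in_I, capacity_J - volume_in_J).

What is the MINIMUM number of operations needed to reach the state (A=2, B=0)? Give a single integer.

BFS from (A=0, B=0). One shortest path:
  1. fill(B) -> (A=0 B=8)
  2. pour(B -> A) -> (A=3 B=5)
  3. empty(A) -> (A=0 B=5)
  4. pour(B -> A) -> (A=3 B=2)
  5. empty(A) -> (A=0 B=2)
  6. pour(B -> A) -> (A=2 B=0)
Reached target in 6 moves.

Answer: 6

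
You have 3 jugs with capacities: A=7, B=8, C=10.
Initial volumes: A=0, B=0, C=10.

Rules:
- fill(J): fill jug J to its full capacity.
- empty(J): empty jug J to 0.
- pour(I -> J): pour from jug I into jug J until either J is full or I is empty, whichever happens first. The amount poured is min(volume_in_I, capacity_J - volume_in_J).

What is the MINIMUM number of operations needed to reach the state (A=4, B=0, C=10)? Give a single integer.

BFS from (A=0, B=0, C=10). One shortest path:
  1. fill(A) -> (A=7 B=0 C=10)
  2. empty(C) -> (A=7 B=0 C=0)
  3. pour(A -> C) -> (A=0 B=0 C=7)
  4. fill(A) -> (A=7 B=0 C=7)
  5. pour(A -> C) -> (A=4 B=0 C=10)
Reached target in 5 moves.

Answer: 5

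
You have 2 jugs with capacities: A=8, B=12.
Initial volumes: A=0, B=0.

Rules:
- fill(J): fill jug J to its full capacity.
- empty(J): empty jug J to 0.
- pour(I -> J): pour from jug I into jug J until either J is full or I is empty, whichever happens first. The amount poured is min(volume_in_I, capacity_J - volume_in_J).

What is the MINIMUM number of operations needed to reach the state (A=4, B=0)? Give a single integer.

Answer: 4

Derivation:
BFS from (A=0, B=0). One shortest path:
  1. fill(B) -> (A=0 B=12)
  2. pour(B -> A) -> (A=8 B=4)
  3. empty(A) -> (A=0 B=4)
  4. pour(B -> A) -> (A=4 B=0)
Reached target in 4 moves.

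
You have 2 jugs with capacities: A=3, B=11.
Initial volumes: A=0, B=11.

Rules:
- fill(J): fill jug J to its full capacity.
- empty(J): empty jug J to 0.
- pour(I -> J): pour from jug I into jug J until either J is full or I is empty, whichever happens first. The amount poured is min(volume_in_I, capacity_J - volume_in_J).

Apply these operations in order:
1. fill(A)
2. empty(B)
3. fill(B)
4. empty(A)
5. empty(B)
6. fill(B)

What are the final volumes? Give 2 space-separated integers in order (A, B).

Step 1: fill(A) -> (A=3 B=11)
Step 2: empty(B) -> (A=3 B=0)
Step 3: fill(B) -> (A=3 B=11)
Step 4: empty(A) -> (A=0 B=11)
Step 5: empty(B) -> (A=0 B=0)
Step 6: fill(B) -> (A=0 B=11)

Answer: 0 11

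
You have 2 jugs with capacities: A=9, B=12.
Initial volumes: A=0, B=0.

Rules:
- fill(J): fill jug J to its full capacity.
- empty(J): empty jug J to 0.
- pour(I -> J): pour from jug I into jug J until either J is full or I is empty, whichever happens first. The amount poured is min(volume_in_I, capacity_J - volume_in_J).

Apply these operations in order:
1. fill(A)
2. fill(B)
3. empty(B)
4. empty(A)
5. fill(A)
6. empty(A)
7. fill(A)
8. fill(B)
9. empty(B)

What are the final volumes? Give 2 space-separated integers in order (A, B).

Answer: 9 0

Derivation:
Step 1: fill(A) -> (A=9 B=0)
Step 2: fill(B) -> (A=9 B=12)
Step 3: empty(B) -> (A=9 B=0)
Step 4: empty(A) -> (A=0 B=0)
Step 5: fill(A) -> (A=9 B=0)
Step 6: empty(A) -> (A=0 B=0)
Step 7: fill(A) -> (A=9 B=0)
Step 8: fill(B) -> (A=9 B=12)
Step 9: empty(B) -> (A=9 B=0)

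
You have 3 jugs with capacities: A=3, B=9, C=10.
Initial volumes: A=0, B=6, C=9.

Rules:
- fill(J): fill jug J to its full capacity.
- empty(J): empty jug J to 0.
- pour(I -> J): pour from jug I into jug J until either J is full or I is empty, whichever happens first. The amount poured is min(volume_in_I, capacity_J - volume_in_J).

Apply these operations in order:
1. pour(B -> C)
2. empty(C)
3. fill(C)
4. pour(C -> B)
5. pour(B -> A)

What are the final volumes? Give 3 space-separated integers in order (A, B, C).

Step 1: pour(B -> C) -> (A=0 B=5 C=10)
Step 2: empty(C) -> (A=0 B=5 C=0)
Step 3: fill(C) -> (A=0 B=5 C=10)
Step 4: pour(C -> B) -> (A=0 B=9 C=6)
Step 5: pour(B -> A) -> (A=3 B=6 C=6)

Answer: 3 6 6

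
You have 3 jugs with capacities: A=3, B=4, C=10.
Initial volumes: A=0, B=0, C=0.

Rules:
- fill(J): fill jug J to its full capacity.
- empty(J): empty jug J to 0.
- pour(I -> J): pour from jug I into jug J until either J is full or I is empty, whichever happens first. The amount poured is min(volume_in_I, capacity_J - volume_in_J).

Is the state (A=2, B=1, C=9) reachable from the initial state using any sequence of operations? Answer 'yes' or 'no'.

BFS explored all 166 reachable states.
Reachable set includes: (0,0,0), (0,0,1), (0,0,2), (0,0,3), (0,0,4), (0,0,5), (0,0,6), (0,0,7), (0,0,8), (0,0,9), (0,0,10), (0,1,0) ...
Target (A=2, B=1, C=9) not in reachable set → no.

Answer: no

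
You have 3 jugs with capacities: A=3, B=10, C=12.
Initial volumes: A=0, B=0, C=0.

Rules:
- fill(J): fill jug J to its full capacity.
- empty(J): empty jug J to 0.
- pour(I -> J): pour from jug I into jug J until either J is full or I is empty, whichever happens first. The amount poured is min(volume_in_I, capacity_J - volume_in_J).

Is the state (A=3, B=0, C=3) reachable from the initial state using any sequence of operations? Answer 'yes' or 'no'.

Answer: yes

Derivation:
BFS from (A=0, B=0, C=0):
  1. fill(A) -> (A=3 B=0 C=0)
  2. pour(A -> C) -> (A=0 B=0 C=3)
  3. fill(A) -> (A=3 B=0 C=3)
Target reached → yes.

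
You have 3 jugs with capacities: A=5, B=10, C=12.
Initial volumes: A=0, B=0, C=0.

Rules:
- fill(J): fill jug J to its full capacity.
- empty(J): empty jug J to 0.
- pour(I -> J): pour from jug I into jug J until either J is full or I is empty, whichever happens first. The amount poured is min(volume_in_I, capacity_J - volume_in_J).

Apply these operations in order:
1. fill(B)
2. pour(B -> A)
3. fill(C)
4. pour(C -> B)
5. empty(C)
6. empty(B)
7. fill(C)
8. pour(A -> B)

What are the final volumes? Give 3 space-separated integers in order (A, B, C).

Step 1: fill(B) -> (A=0 B=10 C=0)
Step 2: pour(B -> A) -> (A=5 B=5 C=0)
Step 3: fill(C) -> (A=5 B=5 C=12)
Step 4: pour(C -> B) -> (A=5 B=10 C=7)
Step 5: empty(C) -> (A=5 B=10 C=0)
Step 6: empty(B) -> (A=5 B=0 C=0)
Step 7: fill(C) -> (A=5 B=0 C=12)
Step 8: pour(A -> B) -> (A=0 B=5 C=12)

Answer: 0 5 12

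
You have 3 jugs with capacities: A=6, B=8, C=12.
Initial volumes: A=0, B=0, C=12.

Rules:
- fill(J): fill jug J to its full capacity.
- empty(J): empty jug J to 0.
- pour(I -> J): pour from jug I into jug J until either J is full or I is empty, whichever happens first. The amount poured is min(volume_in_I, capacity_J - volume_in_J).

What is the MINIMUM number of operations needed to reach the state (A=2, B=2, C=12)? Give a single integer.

Answer: 6

Derivation:
BFS from (A=0, B=0, C=12). One shortest path:
  1. fill(B) -> (A=0 B=8 C=12)
  2. empty(C) -> (A=0 B=8 C=0)
  3. pour(B -> C) -> (A=0 B=0 C=8)
  4. fill(B) -> (A=0 B=8 C=8)
  5. pour(B -> A) -> (A=6 B=2 C=8)
  6. pour(A -> C) -> (A=2 B=2 C=12)
Reached target in 6 moves.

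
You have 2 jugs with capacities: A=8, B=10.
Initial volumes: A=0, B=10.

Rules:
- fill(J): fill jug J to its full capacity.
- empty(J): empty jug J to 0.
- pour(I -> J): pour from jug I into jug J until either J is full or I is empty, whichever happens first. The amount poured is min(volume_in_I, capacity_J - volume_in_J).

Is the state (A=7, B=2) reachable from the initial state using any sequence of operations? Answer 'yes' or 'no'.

Answer: no

Derivation:
BFS explored all 18 reachable states.
Reachable set includes: (0,0), (0,2), (0,4), (0,6), (0,8), (0,10), (2,0), (2,10), (4,0), (4,10), (6,0), (6,10) ...
Target (A=7, B=2) not in reachable set → no.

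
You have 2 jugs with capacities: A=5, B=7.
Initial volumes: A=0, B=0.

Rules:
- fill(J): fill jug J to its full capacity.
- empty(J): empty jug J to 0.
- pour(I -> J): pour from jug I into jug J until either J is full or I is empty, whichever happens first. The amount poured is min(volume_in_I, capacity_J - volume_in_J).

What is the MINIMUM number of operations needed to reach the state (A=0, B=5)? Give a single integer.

BFS from (A=0, B=0). One shortest path:
  1. fill(A) -> (A=5 B=0)
  2. pour(A -> B) -> (A=0 B=5)
Reached target in 2 moves.

Answer: 2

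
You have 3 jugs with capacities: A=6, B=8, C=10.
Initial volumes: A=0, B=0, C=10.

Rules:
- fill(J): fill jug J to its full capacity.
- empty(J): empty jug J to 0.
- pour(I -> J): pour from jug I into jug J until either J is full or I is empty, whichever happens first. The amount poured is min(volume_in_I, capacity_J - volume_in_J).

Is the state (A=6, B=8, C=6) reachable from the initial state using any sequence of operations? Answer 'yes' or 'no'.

Answer: yes

Derivation:
BFS from (A=0, B=0, C=10):
  1. pour(C -> A) -> (A=6 B=0 C=4)
  2. pour(C -> B) -> (A=6 B=4 C=0)
  3. fill(C) -> (A=6 B=4 C=10)
  4. pour(C -> B) -> (A=6 B=8 C=6)
Target reached → yes.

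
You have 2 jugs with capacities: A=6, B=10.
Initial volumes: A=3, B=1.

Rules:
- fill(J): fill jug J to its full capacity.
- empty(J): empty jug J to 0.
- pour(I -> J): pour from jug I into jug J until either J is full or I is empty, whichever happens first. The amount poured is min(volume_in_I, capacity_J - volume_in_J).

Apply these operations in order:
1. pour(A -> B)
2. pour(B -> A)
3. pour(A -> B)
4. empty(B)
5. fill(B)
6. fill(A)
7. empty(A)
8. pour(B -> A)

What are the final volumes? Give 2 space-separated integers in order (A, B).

Step 1: pour(A -> B) -> (A=0 B=4)
Step 2: pour(B -> A) -> (A=4 B=0)
Step 3: pour(A -> B) -> (A=0 B=4)
Step 4: empty(B) -> (A=0 B=0)
Step 5: fill(B) -> (A=0 B=10)
Step 6: fill(A) -> (A=6 B=10)
Step 7: empty(A) -> (A=0 B=10)
Step 8: pour(B -> A) -> (A=6 B=4)

Answer: 6 4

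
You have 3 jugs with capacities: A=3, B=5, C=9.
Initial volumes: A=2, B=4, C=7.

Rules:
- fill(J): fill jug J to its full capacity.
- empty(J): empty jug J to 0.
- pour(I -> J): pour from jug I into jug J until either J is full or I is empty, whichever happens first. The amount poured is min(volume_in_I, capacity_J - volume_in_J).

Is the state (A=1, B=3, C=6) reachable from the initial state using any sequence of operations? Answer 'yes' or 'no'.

BFS explored all 177 reachable states.
Reachable set includes: (0,0,0), (0,0,1), (0,0,2), (0,0,3), (0,0,4), (0,0,5), (0,0,6), (0,0,7), (0,0,8), (0,0,9), (0,1,0), (0,1,1) ...
Target (A=1, B=3, C=6) not in reachable set → no.

Answer: no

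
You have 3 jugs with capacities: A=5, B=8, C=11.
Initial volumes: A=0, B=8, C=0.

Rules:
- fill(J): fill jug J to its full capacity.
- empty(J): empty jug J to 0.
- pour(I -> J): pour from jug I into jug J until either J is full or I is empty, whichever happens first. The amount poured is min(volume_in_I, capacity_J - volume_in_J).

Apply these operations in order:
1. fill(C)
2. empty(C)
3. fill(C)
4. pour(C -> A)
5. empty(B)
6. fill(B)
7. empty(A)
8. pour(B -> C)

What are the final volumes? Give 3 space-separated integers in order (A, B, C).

Step 1: fill(C) -> (A=0 B=8 C=11)
Step 2: empty(C) -> (A=0 B=8 C=0)
Step 3: fill(C) -> (A=0 B=8 C=11)
Step 4: pour(C -> A) -> (A=5 B=8 C=6)
Step 5: empty(B) -> (A=5 B=0 C=6)
Step 6: fill(B) -> (A=5 B=8 C=6)
Step 7: empty(A) -> (A=0 B=8 C=6)
Step 8: pour(B -> C) -> (A=0 B=3 C=11)

Answer: 0 3 11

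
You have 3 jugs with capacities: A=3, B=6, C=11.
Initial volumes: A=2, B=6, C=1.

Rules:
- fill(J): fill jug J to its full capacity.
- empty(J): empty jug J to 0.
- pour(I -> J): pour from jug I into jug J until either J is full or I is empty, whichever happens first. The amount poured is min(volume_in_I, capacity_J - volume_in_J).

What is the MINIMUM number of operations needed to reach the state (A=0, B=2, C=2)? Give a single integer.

Answer: 5

Derivation:
BFS from (A=2, B=6, C=1). One shortest path:
  1. pour(B -> C) -> (A=2 B=0 C=7)
  2. fill(B) -> (A=2 B=6 C=7)
  3. pour(B -> C) -> (A=2 B=2 C=11)
  4. empty(C) -> (A=2 B=2 C=0)
  5. pour(A -> C) -> (A=0 B=2 C=2)
Reached target in 5 moves.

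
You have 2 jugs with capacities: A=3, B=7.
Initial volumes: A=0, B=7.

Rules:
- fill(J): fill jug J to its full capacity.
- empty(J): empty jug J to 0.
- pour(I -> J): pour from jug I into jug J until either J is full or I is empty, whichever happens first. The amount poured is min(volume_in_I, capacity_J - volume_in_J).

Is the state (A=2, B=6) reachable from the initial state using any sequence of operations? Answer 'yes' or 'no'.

Answer: no

Derivation:
BFS explored all 20 reachable states.
Reachable set includes: (0,0), (0,1), (0,2), (0,3), (0,4), (0,5), (0,6), (0,7), (1,0), (1,7), (2,0), (2,7) ...
Target (A=2, B=6) not in reachable set → no.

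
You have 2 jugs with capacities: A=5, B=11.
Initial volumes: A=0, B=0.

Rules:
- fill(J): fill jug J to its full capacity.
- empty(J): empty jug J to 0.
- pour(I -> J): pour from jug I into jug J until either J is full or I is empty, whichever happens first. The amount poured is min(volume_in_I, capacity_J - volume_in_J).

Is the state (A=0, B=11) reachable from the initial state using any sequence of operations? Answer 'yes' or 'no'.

Answer: yes

Derivation:
BFS from (A=0, B=0):
  1. fill(B) -> (A=0 B=11)
Target reached → yes.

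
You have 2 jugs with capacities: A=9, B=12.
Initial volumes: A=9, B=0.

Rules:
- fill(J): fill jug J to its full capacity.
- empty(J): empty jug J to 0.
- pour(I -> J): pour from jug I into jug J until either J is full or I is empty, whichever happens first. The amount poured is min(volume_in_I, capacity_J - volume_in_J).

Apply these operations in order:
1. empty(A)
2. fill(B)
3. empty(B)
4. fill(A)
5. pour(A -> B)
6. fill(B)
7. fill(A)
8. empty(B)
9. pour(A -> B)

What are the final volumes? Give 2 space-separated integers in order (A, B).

Answer: 0 9

Derivation:
Step 1: empty(A) -> (A=0 B=0)
Step 2: fill(B) -> (A=0 B=12)
Step 3: empty(B) -> (A=0 B=0)
Step 4: fill(A) -> (A=9 B=0)
Step 5: pour(A -> B) -> (A=0 B=9)
Step 6: fill(B) -> (A=0 B=12)
Step 7: fill(A) -> (A=9 B=12)
Step 8: empty(B) -> (A=9 B=0)
Step 9: pour(A -> B) -> (A=0 B=9)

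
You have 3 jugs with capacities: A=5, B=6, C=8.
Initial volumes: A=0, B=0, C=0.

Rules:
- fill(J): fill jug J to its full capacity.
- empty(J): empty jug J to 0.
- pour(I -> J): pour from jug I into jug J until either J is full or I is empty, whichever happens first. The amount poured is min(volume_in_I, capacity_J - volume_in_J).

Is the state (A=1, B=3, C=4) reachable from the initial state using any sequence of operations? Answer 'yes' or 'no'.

Answer: no

Derivation:
BFS explored all 238 reachable states.
Reachable set includes: (0,0,0), (0,0,1), (0,0,2), (0,0,3), (0,0,4), (0,0,5), (0,0,6), (0,0,7), (0,0,8), (0,1,0), (0,1,1), (0,1,2) ...
Target (A=1, B=3, C=4) not in reachable set → no.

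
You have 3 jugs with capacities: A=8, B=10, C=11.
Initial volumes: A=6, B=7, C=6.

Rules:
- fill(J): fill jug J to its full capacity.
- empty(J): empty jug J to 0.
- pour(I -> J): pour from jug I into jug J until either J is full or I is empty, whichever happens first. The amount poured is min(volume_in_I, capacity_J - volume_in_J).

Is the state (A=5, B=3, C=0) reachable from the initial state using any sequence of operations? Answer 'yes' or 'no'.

BFS from (A=6, B=7, C=6):
  1. pour(C -> A) -> (A=8 B=7 C=4)
  2. pour(A -> B) -> (A=5 B=10 C=4)
  3. pour(B -> C) -> (A=5 B=3 C=11)
  4. empty(C) -> (A=5 B=3 C=0)
Target reached → yes.

Answer: yes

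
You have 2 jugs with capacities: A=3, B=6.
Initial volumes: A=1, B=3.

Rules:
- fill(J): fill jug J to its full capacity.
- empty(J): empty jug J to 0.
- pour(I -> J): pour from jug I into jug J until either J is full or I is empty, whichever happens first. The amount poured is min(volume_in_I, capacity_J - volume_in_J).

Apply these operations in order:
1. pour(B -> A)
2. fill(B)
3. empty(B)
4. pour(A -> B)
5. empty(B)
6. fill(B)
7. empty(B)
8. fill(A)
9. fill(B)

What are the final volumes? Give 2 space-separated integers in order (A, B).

Answer: 3 6

Derivation:
Step 1: pour(B -> A) -> (A=3 B=1)
Step 2: fill(B) -> (A=3 B=6)
Step 3: empty(B) -> (A=3 B=0)
Step 4: pour(A -> B) -> (A=0 B=3)
Step 5: empty(B) -> (A=0 B=0)
Step 6: fill(B) -> (A=0 B=6)
Step 7: empty(B) -> (A=0 B=0)
Step 8: fill(A) -> (A=3 B=0)
Step 9: fill(B) -> (A=3 B=6)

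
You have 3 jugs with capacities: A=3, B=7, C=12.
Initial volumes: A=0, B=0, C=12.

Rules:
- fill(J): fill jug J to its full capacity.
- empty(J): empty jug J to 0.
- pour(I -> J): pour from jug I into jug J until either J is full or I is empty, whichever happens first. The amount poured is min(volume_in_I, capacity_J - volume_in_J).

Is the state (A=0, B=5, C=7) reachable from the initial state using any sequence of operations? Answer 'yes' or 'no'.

BFS from (A=0, B=0, C=12):
  1. pour(C -> A) -> (A=3 B=0 C=9)
  2. empty(A) -> (A=0 B=0 C=9)
  3. pour(C -> B) -> (A=0 B=7 C=2)
  4. pour(C -> A) -> (A=2 B=7 C=0)
  5. pour(B -> C) -> (A=2 B=0 C=7)
  6. pour(A -> B) -> (A=0 B=2 C=7)
  7. fill(A) -> (A=3 B=2 C=7)
  8. pour(A -> B) -> (A=0 B=5 C=7)
Target reached → yes.

Answer: yes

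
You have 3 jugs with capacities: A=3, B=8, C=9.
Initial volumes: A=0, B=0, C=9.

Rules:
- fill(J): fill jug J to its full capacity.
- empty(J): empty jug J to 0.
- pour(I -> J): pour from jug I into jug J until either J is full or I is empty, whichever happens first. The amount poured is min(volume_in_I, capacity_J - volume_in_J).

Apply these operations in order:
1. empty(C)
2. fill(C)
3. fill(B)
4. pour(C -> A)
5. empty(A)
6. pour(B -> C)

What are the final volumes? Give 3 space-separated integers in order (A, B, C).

Answer: 0 5 9

Derivation:
Step 1: empty(C) -> (A=0 B=0 C=0)
Step 2: fill(C) -> (A=0 B=0 C=9)
Step 3: fill(B) -> (A=0 B=8 C=9)
Step 4: pour(C -> A) -> (A=3 B=8 C=6)
Step 5: empty(A) -> (A=0 B=8 C=6)
Step 6: pour(B -> C) -> (A=0 B=5 C=9)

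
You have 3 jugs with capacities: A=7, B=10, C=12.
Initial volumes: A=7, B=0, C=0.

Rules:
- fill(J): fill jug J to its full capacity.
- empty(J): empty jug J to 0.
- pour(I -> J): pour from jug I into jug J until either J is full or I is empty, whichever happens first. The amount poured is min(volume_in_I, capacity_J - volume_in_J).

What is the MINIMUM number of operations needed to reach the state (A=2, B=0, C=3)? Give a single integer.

Answer: 6

Derivation:
BFS from (A=7, B=0, C=0). One shortest path:
  1. fill(B) -> (A=7 B=10 C=0)
  2. pour(A -> C) -> (A=0 B=10 C=7)
  3. pour(B -> A) -> (A=7 B=3 C=7)
  4. pour(A -> C) -> (A=2 B=3 C=12)
  5. empty(C) -> (A=2 B=3 C=0)
  6. pour(B -> C) -> (A=2 B=0 C=3)
Reached target in 6 moves.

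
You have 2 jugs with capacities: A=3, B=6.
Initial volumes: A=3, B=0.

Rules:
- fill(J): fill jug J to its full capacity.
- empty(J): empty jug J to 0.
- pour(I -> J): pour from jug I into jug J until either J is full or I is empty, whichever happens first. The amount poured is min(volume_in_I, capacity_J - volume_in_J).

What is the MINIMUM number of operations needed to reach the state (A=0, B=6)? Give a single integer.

BFS from (A=3, B=0). One shortest path:
  1. empty(A) -> (A=0 B=0)
  2. fill(B) -> (A=0 B=6)
Reached target in 2 moves.

Answer: 2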